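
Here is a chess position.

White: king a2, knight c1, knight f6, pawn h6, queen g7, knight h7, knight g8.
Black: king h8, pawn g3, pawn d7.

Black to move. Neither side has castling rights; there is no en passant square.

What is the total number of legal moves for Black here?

0

Black to move; king on h8.
In check: yes, from the white queen on g7.
Legal moves: none.
Count: 0.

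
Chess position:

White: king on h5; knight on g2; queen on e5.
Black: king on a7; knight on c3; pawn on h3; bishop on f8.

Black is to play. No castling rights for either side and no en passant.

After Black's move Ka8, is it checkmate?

After Ka8: white king on h5; in check: no.
White is not in check, so this cannot be checkmate.

no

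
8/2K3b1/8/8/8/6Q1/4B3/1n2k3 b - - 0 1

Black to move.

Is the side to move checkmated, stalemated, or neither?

neither

Black to move; black king on e1.
In check: yes, from the white queen on g3.
Legal moves for Black: Kxe2, Kd2.
Black is in check but has 2 legal moves → neither.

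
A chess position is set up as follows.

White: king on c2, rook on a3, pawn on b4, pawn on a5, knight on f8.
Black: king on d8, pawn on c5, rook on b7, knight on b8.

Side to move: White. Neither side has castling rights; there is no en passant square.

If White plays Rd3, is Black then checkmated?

no

After Rd3: black king on d8; in check: yes, from the white rook on d3.
Black has 6 legal replies: Ke8, Kc8, Ke7, Kc7, Nd7, Rd7.
In check but a legal move exists → not checkmate.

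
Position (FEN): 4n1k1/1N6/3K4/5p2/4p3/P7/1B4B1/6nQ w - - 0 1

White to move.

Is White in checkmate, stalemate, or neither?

neither

White to move; white king on d6.
In check: yes, from the black knight on e8.
Legal moves for White: Ke7, Kd7, Ke6, Kc6, Ke5, Kd5, Kc5.
White is in check but has 7 legal moves → neither.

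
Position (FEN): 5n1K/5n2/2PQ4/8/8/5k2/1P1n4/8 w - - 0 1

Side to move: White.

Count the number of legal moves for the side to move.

2

White to move; king on h8.
In check: yes, from the black knight on f7.
Legal moves: Kg8, Kg7.
Count: 2.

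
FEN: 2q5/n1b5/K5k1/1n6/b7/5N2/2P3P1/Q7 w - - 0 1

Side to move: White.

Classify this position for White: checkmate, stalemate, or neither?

checkmate

White to move; white king on a6.
In check: yes, from the black queen on c8.
King squares — a5: attacked by Bc7; b5: attacked by Ba4; b6: attacked by Bc7; a7: attacked by Nb5; b7: attacked by Qc8.
Legal moves for White: none.
In check with no legal moves → checkmate.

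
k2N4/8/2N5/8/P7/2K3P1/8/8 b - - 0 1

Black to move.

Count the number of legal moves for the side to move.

Black to move; king on a8.
In check: no.
Legal moves: none.
Count: 0.

0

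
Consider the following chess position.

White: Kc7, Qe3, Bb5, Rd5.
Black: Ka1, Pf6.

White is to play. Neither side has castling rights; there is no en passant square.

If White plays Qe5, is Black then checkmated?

After Qe5: black king on a1; in check: yes, from the white queen on e5.
Black has 3 legal replies: Ka2, Kb1, fxe5.
In check but a legal move exists → not checkmate.

no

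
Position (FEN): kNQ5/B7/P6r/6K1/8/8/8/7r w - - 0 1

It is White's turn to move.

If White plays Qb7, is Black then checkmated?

After Qb7: black king on a8; in check: yes, from the white queen on b7.
King squares — a7: attacked by Qb7; b7: attacked by Pa6; b8: attacked by Ba7.
Black has no legal moves → checkmate.

yes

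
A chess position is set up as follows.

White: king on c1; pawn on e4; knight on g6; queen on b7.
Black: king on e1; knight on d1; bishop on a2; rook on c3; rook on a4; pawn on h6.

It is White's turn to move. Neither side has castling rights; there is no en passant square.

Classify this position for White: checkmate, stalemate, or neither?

checkmate

White to move; white king on c1.
In check: yes, from the black rook on c3.
King squares — b1: attacked by Ba2; d1: attacked by Ke1; b2: attacked by Nd1; c2: attacked by Rc3; d2: attacked by Ke1.
Legal moves for White: none.
In check with no legal moves → checkmate.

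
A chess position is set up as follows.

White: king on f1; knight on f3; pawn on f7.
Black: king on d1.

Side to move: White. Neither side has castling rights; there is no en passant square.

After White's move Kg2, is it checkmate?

After Kg2: black king on d1; in check: no.
Black is not in check, so this cannot be checkmate.

no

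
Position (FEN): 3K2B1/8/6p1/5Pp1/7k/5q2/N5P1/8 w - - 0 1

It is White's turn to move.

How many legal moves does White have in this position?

White to move; king on d8.
In check: no.
Legal moves: Bh7, Bf7, Be6, Bd5, Bc4, Bb3, Ke8, Kc8, Ke7, Kd7, Kc7, Nb4, Nc3, Nc1, fxg6, gxf3, f6, g3+, g4.
Count: 19.

19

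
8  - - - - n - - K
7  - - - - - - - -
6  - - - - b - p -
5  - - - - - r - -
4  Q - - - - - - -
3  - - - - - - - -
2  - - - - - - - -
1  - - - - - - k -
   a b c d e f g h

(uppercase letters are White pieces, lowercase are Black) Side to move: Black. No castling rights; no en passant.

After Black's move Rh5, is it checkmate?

yes

After Rh5: white king on h8; in check: yes, from the black rook on h5.
King squares — g7: attacked by Ne8; h7: attacked by Rh5; g8: attacked by Be6.
White has no legal moves → checkmate.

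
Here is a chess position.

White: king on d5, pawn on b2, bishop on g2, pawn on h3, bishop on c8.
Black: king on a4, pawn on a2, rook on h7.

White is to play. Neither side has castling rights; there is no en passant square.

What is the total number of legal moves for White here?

White to move; king on d5.
In check: no.
Legal moves: Bd7+, Bb7, Be6, Ba6, Bf5, Bg4, Ke6, Kd6, Kc6, Ke5, Kc5, Ke4, Kd4, Kc4, Be4, Bf3, Bh1, Bf1, h4, b3+, b4.
Count: 21.

21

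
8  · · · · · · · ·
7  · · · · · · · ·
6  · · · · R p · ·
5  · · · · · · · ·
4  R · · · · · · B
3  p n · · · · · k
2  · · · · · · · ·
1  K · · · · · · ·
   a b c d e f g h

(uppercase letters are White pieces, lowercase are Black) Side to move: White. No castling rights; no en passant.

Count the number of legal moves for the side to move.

White to move; king on a1.
In check: yes, from the black knight on b3.
Legal moves: Ka2, Kb1.
Count: 2.

2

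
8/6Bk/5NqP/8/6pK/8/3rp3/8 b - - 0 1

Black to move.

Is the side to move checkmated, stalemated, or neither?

Black to move; black king on h7.
In check: yes, from the white knight on f6.
Legal moves for Black: Qxf6+.
Black is in check but has 1 legal move → neither.

neither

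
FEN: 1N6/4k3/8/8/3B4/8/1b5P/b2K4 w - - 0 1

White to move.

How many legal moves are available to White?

21

White to move; king on d1.
In check: no.
Legal moves: Nd7, Nc6+, Na6, Bh8, Bg7, Ba7, Bf6+, Bb6, Be5, Bc5+, Be3, Bc3, Bf2, Bxb2, Bg1, Ke2, Kd2, Kc2, Ke1, h3, h4.
Count: 21.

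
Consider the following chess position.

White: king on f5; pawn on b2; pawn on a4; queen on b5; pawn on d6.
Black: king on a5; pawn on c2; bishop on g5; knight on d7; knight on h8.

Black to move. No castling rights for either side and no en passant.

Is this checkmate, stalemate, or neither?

Black to move; black king on a5.
In check: yes, from the white queen on b5.
King squares — a4: attacked by Qb5; b4: attacked by Qb5; b5: attacked by Pa4; a6: attacked by Qb5; b6: attacked by Qb5.
Legal moves for Black: none.
In check with no legal moves → checkmate.

checkmate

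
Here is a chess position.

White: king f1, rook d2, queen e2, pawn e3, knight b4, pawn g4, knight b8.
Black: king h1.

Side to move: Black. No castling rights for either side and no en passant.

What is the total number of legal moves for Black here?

Black to move; king on h1.
In check: no.
Legal moves: none.
Count: 0.

0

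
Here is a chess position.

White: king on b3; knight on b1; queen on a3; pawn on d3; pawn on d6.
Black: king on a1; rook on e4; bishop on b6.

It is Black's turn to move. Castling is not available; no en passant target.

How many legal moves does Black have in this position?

Black to move; king on a1.
In check: yes, from the white queen on a3.
Legal moves: Kxb1.
Count: 1.

1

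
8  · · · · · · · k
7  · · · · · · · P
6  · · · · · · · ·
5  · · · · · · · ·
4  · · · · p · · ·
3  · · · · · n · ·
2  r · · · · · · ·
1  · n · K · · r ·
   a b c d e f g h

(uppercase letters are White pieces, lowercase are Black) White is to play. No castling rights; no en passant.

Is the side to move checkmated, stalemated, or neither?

White to move; white king on d1.
In check: yes, from the black rook on g1.
King squares — c1: attacked by Rg1; e1: attacked by Rg1; c2: attacked by Ra2; d2: attacked by Nb1; e2: attacked by Ra2.
Legal moves for White: none.
In check with no legal moves → checkmate.

checkmate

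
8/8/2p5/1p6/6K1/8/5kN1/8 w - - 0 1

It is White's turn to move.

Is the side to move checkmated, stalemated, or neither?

neither

White to move; white king on g4.
In check: no.
Legal moves for White: Kh5, Kg5, Kf5, Kh4, Kf4, Kh3, Nh4, Nf4, Ne3, Ne1.
White has 10 legal moves and is not in check → neither.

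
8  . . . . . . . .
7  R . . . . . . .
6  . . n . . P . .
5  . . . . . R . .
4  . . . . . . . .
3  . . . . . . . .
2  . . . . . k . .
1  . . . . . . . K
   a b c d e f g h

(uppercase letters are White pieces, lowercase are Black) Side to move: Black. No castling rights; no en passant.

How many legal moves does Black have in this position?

4

Black to move; king on f2.
In check: yes, from the white rook on f5.
Legal moves: Kg3, Ke3, Ke2, Ke1.
Count: 4.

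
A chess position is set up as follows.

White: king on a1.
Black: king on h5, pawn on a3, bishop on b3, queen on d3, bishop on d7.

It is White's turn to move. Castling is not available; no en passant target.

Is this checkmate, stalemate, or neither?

stalemate

White to move; white king on a1.
In check: no.
King squares — b1: attacked by Qd3; a2: attacked by Bb3; b2: attacked by Pa3.
Legal moves for White: none.
Not in check and no legal moves → stalemate.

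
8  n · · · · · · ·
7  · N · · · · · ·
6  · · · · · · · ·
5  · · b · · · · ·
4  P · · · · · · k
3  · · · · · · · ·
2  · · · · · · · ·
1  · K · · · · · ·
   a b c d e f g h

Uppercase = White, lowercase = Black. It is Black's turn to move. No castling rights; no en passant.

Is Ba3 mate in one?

After Ba3: white king on b1; in check: no.
White is not in check, so this cannot be checkmate.

no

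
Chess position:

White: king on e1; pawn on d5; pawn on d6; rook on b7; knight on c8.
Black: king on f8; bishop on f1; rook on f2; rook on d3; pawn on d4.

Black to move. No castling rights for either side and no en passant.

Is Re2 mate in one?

After Re2: white king on e1; in check: yes, from the black rook on e2.
White has 1 legal reply: Kxf1.
In check but a legal move exists → not checkmate.

no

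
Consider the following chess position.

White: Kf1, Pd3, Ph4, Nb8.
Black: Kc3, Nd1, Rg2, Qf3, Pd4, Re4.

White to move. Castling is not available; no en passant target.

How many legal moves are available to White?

0

White to move; king on f1.
In check: yes, from the black queen on f3.
Legal moves: none.
Count: 0.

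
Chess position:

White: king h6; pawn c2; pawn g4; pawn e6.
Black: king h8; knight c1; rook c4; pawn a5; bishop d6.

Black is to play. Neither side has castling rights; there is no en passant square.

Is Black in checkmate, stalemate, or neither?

neither

Black to move; black king on h8.
In check: no.
Legal moves for Black include: Kg8, Bf8+, Bb8, Be7, Bc7, Be5, Bc5, Bf4+, Bb4, Bg3, Ba3, Bh2, Rc8, Rc7, Rc6, Rc5, Rxg4, Rf4, ... (list truncated; more exist).
Black has legal moves and is not in check → neither.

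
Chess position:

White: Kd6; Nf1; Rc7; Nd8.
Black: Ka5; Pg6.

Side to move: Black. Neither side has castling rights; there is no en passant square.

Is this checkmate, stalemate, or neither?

Black to move; black king on a5.
In check: no.
Legal moves for Black: Kb6, Ka6, Kb5, Kb4, Ka4, g5.
Black has 6 legal moves and is not in check → neither.

neither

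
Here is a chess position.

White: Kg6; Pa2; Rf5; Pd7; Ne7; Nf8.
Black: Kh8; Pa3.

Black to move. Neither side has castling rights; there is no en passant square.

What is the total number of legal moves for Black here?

0

Black to move; king on h8.
In check: no.
Legal moves: none.
Count: 0.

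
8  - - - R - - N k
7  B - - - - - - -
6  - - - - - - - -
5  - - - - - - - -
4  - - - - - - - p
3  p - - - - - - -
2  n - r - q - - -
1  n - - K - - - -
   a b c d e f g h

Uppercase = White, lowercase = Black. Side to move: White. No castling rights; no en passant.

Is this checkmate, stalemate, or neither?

checkmate

White to move; white king on d1.
In check: yes, from the black queen on e2.
King squares — c1: attacked by Na2; e1: attacked by Qe2; c2: attacked by Na1; d2: attacked by Rc2; e2: attacked by Rc2.
Legal moves for White: none.
In check with no legal moves → checkmate.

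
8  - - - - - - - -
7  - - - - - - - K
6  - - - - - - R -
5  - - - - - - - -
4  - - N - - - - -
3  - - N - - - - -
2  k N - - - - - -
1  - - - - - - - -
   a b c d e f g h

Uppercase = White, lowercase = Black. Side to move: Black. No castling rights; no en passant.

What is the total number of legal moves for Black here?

2

Black to move; king on a2.
In check: yes, from the white knight on c3.
Legal moves: Kb3, Ka1.
Count: 2.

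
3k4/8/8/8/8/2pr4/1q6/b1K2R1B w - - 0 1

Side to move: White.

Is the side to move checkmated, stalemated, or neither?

White to move; white king on c1.
In check: yes, from the black queen on b2.
King squares — b1: attacked by Qb2; d1: attacked by Rd3; b2: attacked by Ba1; c2: attacked by Qb2; d2: attacked by Qb2.
Legal moves for White: none.
In check with no legal moves → checkmate.

checkmate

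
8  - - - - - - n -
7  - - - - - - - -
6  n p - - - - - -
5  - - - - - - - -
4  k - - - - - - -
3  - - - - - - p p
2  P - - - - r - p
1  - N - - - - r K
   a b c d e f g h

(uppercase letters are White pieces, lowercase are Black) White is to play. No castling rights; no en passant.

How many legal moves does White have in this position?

White to move; king on h1.
In check: yes, from the black rook on g1.
Legal moves: none.
Count: 0.

0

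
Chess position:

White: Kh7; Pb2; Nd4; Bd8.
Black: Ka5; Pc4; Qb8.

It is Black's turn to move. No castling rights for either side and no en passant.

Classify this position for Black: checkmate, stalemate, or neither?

neither

Black to move; black king on a5.
In check: yes, from the white bishop on d8.
King squares — a4: available; b4: available; b5: attacked by Nd4; a6: available; b6: attacked by Bd8.
Legal moves for Black: Ka6, Kb4, Ka4, Qxd8, Qc7+, Qb6.
Black is in check but has 6 legal moves → neither.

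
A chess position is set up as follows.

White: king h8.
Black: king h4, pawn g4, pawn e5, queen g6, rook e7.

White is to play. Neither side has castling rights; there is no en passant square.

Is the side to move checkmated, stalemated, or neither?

White to move; white king on h8.
In check: no.
King squares — g7: attacked by Qg6; h7: attacked by Qg6; g8: attacked by Qg6.
Legal moves for White: none.
Not in check and no legal moves → stalemate.

stalemate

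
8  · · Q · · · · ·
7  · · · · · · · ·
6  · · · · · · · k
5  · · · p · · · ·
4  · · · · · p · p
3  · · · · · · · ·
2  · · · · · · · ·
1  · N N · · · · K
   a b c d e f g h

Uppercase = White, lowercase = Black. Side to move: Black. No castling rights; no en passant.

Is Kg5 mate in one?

no

After Kg5: white king on h1; in check: no.
White is not in check, so this cannot be checkmate.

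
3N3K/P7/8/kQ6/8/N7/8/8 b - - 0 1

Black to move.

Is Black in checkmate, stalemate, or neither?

checkmate

Black to move; black king on a5.
In check: yes, from the white queen on b5.
King squares — a4: attacked by Qb5; b4: attacked by Qb5; b5: attacked by Na3; a6: attacked by Qb5; b6: attacked by Qb5.
Legal moves for Black: none.
In check with no legal moves → checkmate.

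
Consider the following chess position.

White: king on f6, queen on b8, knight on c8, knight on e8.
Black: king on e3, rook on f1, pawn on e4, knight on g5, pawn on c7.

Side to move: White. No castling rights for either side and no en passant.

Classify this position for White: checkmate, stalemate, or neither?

White to move; white king on f6.
In check: yes, from the black rook on f1.
King squares — e5: available; f5: attacked by Rf1; g5: available; e6: attacked by Ng5; g6: available; e7: available; f7: attacked by Rf1; g7: available.
Legal moves for White: Kg7, Ke7, Kg6, Kxg5, Ke5.
White is in check but has 5 legal moves → neither.

neither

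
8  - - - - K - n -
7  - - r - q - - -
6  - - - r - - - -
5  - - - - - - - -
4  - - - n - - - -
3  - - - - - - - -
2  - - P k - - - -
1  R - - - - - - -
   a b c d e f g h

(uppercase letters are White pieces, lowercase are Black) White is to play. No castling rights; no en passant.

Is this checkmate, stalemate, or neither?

White to move; white king on e8.
In check: yes, from the black queen on e7.
King squares — d7: attacked by Rd6; e7: attacked by Rc7; f7: attacked by Qe7; d8: attacked by Rd6; f8: attacked by Qe7.
Legal moves for White: none.
In check with no legal moves → checkmate.

checkmate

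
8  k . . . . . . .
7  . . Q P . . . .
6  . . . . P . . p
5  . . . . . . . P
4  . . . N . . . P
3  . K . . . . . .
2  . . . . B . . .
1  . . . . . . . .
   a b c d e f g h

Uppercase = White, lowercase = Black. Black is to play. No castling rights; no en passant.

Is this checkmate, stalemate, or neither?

stalemate

Black to move; black king on a8.
In check: no.
King squares — a7: attacked by Qc7; b7: attacked by Qc7; b8: attacked by Qc7.
Legal moves for Black: none.
Not in check and no legal moves → stalemate.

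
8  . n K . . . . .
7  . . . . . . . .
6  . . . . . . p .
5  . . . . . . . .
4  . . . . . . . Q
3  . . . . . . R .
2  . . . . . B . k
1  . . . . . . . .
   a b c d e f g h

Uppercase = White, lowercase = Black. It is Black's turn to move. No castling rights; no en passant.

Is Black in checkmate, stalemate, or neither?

checkmate

Black to move; black king on h2.
In check: yes, from the white queen on h4.
King squares — g1: attacked by Bf2; h1: attacked by Qh4; g2: attacked by Rg3; g3: attacked by Bf2; h3: attacked by Rg3.
Legal moves for Black: none.
In check with no legal moves → checkmate.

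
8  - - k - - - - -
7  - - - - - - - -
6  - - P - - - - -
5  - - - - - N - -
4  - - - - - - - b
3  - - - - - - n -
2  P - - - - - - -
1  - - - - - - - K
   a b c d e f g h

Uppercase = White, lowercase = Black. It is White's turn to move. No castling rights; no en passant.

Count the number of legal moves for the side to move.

White to move; king on h1.
In check: yes, from the black knight on g3.
Legal moves: Kh2, Kg2, Kg1, Nxg3.
Count: 4.

4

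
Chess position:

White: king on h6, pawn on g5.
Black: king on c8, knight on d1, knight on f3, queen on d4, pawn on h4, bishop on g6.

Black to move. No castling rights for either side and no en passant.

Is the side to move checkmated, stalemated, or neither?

Black to move; black king on c8.
In check: no.
Legal moves for Black include: Kd8, Kb8, Kd7, Kc7, Kb7, Be8, Bh7, Bf7, Bh5, Bf5, Be4, Bd3, Bc2, Bb1, Qh8+, Qd8, Qg7+, Qd7, ... (list truncated; more exist).
Black has legal moves and is not in check → neither.

neither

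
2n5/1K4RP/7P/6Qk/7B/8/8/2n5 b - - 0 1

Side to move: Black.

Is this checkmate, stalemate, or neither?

checkmate

Black to move; black king on h5.
In check: yes, from the white queen on g5.
King squares — g4: attacked by Qg5; h4: attacked by Qg5; g5: attacked by Bh4; g6: attacked by Qg5; h6: attacked by Qg5.
Legal moves for Black: none.
In check with no legal moves → checkmate.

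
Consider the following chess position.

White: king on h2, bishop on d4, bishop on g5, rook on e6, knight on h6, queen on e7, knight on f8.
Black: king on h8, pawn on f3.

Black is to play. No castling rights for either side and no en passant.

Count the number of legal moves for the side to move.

0

Black to move; king on h8.
In check: yes, from the white bishop on d4.
Legal moves: none.
Count: 0.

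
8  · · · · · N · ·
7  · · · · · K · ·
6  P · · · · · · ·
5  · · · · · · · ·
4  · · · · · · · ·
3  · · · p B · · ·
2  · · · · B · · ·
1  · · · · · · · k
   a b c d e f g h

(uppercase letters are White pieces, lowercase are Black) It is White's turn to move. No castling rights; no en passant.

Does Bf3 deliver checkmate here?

After Bf3: black king on h1; in check: yes, from the white bishop on f3.
Black has 1 legal reply: Kh2.
In check but a legal move exists → not checkmate.

no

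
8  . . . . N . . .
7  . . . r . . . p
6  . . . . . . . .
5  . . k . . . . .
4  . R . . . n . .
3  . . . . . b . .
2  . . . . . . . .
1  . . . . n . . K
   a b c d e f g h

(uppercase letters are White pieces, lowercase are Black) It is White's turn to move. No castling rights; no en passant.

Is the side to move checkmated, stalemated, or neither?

neither

White to move; white king on h1.
In check: yes, from the black bishop on f3.
Legal moves for White: Kh2, Kg1.
White is in check but has 2 legal moves → neither.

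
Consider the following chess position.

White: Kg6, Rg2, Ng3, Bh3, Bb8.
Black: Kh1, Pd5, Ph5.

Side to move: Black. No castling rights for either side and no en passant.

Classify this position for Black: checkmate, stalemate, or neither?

checkmate

Black to move; black king on h1.
In check: yes, from the white knight on g3.
King squares — g1: attacked by Rg2; g2: attacked by Bh3; h2: attacked by Rg2.
Legal moves for Black: none.
In check with no legal moves → checkmate.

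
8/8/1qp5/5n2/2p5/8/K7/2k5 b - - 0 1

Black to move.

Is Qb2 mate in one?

After Qb2: white king on a2; in check: yes, from the black queen on b2.
King squares — a1: attacked by Qb2; b1: attacked by Kc1; b2: attacked by Kc1; a3: attacked by Qb2; b3: attacked by Qb2.
White has no legal moves → checkmate.

yes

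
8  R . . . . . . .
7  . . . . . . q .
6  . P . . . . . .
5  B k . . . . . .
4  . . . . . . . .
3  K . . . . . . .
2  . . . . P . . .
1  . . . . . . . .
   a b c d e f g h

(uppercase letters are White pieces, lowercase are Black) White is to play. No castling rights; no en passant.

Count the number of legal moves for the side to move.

18

White to move; king on a3.
In check: no.
Legal moves: Rh8, Rg8, Rf8, Re8, Rd8, Rc8, Rb8, Ra7, Ra6, Bb4, Bc3, Bd2, Be1, Kb3, Ka2, b7, e3, e4.
Count: 18.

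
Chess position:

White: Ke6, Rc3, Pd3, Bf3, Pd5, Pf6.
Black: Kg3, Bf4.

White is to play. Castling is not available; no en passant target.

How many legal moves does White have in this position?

White to move; king on e6.
In check: no.
Legal moves: Kf7, Ke7, Kd7, Kf5, Bh5, Bg4, Be4, Bg2, Be2, Bh1, Bd1, Rc8, Rc7, Rc6, Rc5, Rc4, Rb3, Ra3, Rc2, Rc1, f7, d6, d4.
Count: 23.

23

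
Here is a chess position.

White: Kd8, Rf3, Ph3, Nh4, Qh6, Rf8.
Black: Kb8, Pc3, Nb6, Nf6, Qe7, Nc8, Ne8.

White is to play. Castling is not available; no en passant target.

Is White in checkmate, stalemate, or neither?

checkmate

White to move; white king on d8.
In check: yes, from the black queen on e7.
King squares — c7: attacked by Qe7; d7: attacked by Nb6; e7: attacked by Nc8; c8: attacked by Nb6; e8: attacked by Nf6.
Legal moves for White: none.
In check with no legal moves → checkmate.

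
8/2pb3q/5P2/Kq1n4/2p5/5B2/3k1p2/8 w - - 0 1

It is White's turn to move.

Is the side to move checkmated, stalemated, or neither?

White to move; white king on a5.
In check: yes, from the black queen on b5.
King squares — a4: attacked by Qb5; b4: attacked by Qb5; b5: attacked by Bd7; a6: attacked by Qb5; b6: attacked by Qb5.
Legal moves for White: none.
In check with no legal moves → checkmate.

checkmate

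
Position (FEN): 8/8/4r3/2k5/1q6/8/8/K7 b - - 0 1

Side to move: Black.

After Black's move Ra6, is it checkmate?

After Ra6: white king on a1; in check: yes, from the black rook on a6.
King squares — b1: attacked by Qb4; a2: attacked by Ra6; b2: attacked by Qb4.
White has no legal moves → checkmate.

yes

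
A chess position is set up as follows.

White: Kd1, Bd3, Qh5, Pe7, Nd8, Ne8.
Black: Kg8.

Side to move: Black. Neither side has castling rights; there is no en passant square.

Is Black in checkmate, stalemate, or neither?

stalemate

Black to move; black king on g8.
In check: no.
King squares — f7: attacked by Qh5; g7: attacked by Ne8; h7: attacked by Bd3; f8: attacked by Pe7; h8: attacked by Qh5.
Legal moves for Black: none.
Not in check and no legal moves → stalemate.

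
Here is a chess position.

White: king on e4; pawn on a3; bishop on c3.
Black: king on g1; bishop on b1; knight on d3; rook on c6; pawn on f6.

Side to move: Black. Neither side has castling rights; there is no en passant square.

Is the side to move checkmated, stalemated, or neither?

neither

Black to move; black king on g1.
In check: no.
Legal moves for Black include: Rc8, Rc7, Re6+, Rd6, Rb6, Ra6, Rc5, Rc4+, Rxc3, Ne5+, Nc5+, Nf4+, Nb4+, Nf2+, Nb2+, Ne1+, Nc1+, Kh2, ... (list truncated; more exist).
Black has legal moves and is not in check → neither.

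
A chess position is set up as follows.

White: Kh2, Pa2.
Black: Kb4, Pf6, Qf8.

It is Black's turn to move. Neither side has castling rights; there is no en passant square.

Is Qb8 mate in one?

After Qb8: white king on h2; in check: yes, from the black queen on b8.
White has 4 legal replies: Kh3, Kg2, Kh1, Kg1.
In check but a legal move exists → not checkmate.

no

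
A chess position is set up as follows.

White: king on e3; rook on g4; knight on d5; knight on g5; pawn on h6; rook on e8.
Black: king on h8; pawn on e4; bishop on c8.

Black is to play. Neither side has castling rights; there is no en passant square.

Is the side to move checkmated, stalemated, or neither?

Black to move; black king on h8.
In check: yes, from the white rook on e8.
King squares — g7: attacked by Ph6; h7: attacked by Ng5; g8: attacked by Re8.
Legal moves for Black: none.
In check with no legal moves → checkmate.

checkmate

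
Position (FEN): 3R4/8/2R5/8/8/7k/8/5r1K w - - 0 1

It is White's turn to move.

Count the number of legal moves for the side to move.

White to move; king on h1.
In check: yes, from the black rook on f1.
Legal moves: none.
Count: 0.

0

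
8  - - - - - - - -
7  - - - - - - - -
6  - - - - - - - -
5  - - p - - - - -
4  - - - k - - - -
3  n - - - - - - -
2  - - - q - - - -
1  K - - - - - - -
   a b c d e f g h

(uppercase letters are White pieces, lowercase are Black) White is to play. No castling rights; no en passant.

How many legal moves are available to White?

0

White to move; king on a1.
In check: no.
Legal moves: none.
Count: 0.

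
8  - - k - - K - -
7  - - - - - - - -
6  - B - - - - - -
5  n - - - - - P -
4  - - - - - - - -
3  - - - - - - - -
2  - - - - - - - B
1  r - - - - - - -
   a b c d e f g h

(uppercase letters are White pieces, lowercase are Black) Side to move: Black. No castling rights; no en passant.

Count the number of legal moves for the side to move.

16

Black to move; king on c8.
In check: no.
Legal moves: Kd7, Kb7, Nb7, Nc6, Nc4, Nb3, Ra4, Ra3, Ra2, Rh1, Rg1, Rf1+, Re1, Rd1, Rc1, Rb1.
Count: 16.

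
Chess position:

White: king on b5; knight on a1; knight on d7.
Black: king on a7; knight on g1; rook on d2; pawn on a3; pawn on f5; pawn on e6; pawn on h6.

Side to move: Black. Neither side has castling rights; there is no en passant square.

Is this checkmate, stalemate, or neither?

Black to move; black king on a7.
In check: no.
Legal moves for Black include: Ka8, Kb7, Rxd7, Rd6, Rd5+, Rd4, Rd3, Rh2, Rg2, Rf2, Re2, Rc2, Rb2+, Ra2, Rd1, Nh3, Nf3, Ne2, ... (list truncated; more exist).
Black has legal moves and is not in check → neither.

neither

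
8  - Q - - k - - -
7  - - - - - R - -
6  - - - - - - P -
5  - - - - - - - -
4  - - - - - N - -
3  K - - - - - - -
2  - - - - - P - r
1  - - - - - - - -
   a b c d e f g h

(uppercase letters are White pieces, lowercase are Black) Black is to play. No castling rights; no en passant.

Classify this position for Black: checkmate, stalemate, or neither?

checkmate

Black to move; black king on e8.
In check: yes, from the white queen on b8.
King squares — d7: attacked by Rf7; e7: attacked by Rf7; f7: attacked by Pg6; d8: attacked by Qb8; f8: attacked by Rf7.
Legal moves for Black: none.
In check with no legal moves → checkmate.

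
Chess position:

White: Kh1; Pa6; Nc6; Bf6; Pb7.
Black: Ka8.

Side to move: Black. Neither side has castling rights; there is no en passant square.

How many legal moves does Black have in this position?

0

Black to move; king on a8.
In check: yes, from the white pawn on b7.
Legal moves: none.
Count: 0.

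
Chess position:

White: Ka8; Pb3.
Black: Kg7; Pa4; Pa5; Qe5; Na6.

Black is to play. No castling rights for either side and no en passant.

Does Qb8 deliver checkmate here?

After Qb8: white king on a8; in check: yes, from the black queen on b8.
King squares — a7: attacked by Qb8; b7: attacked by Qb8; b8: attacked by Na6.
White has no legal moves → checkmate.

yes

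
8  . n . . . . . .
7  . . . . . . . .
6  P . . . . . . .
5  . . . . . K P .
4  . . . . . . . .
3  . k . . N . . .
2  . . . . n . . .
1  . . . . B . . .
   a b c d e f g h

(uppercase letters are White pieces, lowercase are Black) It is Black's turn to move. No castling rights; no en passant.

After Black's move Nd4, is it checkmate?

After Nd4: white king on f5; in check: yes, from the black knight on d4.
White has 6 legal replies: Kg6, Kf6, Ke5, Kg4, Kf4, Ke4.
In check but a legal move exists → not checkmate.

no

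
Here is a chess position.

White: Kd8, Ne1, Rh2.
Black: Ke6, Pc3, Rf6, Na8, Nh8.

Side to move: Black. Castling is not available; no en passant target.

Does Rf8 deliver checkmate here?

After Rf8: white king on d8; in check: yes, from the black rook on f8.
King squares — c7: attacked by Na8; d7: attacked by Ke6; e7: attacked by Ke6; c8: attacked by Rf8; e8: attacked by Rf8.
White has no legal moves → checkmate.

yes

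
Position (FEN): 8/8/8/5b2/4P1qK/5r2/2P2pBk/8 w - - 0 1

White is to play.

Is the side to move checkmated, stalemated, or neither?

checkmate

White to move; white king on h4.
In check: yes, from the black queen on g4.
King squares — g3: attacked by Kh2; h3: attacked by Kh2; g4: attacked by Bf5; g5: attacked by Qg4; h5: attacked by Qg4.
Legal moves for White: none.
In check with no legal moves → checkmate.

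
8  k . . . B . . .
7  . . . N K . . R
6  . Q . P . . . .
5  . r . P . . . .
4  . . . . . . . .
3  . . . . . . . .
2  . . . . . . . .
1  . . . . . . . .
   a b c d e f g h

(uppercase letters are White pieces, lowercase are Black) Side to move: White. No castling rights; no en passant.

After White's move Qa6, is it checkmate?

yes

After Qa6: black king on a8; in check: yes, from the white queen on a6.
King squares — a7: attacked by Qa6; b7: attacked by Qa6; b8: attacked by Nd7.
Black has no legal moves → checkmate.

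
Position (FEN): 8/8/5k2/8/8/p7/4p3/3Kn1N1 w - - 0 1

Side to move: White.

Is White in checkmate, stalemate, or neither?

White to move; white king on d1.
In check: yes, from the black pawn on e2.
King squares — c1: available; e1: available; c2: attacked by Ne1; d2: available; e2: available.
Legal moves for White: Kxe2, Kd2, Kxe1, Kc1, Nxe2.
White is in check but has 5 legal moves → neither.

neither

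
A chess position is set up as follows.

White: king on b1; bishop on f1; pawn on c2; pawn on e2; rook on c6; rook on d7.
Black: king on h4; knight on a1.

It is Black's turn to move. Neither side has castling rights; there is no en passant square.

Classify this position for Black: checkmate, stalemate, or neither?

Black to move; black king on h4.
In check: no.
Legal moves for Black: Kh5, Kg5, Kg4, Kg3, Nb3, Nxc2.
Black has 6 legal moves and is not in check → neither.

neither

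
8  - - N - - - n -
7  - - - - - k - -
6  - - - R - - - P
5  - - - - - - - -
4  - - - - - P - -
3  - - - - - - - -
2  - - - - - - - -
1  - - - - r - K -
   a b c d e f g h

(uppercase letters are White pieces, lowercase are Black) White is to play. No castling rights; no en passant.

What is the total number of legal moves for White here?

3

White to move; king on g1.
In check: yes, from the black rook on e1.
Legal moves: Kh2, Kg2, Kf2.
Count: 3.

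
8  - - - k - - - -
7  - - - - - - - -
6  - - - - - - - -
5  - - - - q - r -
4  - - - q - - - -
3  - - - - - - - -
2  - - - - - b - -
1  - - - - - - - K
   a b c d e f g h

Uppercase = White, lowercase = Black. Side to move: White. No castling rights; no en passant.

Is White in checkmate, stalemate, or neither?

stalemate

White to move; white king on h1.
In check: no.
King squares — g1: attacked by Bf2; g2: attacked by Rg5; h2: attacked by Qe5.
Legal moves for White: none.
Not in check and no legal moves → stalemate.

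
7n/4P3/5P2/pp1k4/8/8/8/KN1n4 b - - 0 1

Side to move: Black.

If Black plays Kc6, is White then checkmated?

After Kc6: white king on a1; in check: no.
White is not in check, so this cannot be checkmate.

no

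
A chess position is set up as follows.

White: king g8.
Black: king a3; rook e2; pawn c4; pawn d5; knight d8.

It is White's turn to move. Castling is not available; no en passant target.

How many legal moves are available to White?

White to move; king on g8.
In check: no.
Legal moves: Kh8, Kf8, Kh7, Kg7.
Count: 4.

4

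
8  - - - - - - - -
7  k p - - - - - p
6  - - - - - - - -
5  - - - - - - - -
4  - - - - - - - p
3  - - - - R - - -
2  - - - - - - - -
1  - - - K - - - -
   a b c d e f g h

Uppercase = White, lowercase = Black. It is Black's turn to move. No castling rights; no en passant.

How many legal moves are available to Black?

Black to move; king on a7.
In check: no.
Legal moves: Kb8, Ka8, Kb6, Ka6, h6, b6, h3, h5, b5.
Count: 9.

9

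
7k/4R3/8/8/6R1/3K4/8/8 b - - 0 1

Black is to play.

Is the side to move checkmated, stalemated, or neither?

stalemate

Black to move; black king on h8.
In check: no.
King squares — g7: attacked by Rg4; h7: attacked by Re7; g8: attacked by Rg4.
Legal moves for Black: none.
Not in check and no legal moves → stalemate.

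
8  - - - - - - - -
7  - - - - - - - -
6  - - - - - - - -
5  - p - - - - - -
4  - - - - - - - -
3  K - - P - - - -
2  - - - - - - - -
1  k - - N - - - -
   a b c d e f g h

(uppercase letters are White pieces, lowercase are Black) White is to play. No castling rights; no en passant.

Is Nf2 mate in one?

no

After Nf2: black king on a1; in check: no.
Black is not in check, so this cannot be checkmate.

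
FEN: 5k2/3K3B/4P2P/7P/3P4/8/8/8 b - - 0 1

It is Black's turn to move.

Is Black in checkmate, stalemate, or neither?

stalemate

Black to move; black king on f8.
In check: no.
King squares — e7: attacked by Kd7; f7: attacked by Pe6; g7: attacked by Ph6; e8: attacked by Kd7; g8: attacked by Bh7.
Legal moves for Black: none.
Not in check and no legal moves → stalemate.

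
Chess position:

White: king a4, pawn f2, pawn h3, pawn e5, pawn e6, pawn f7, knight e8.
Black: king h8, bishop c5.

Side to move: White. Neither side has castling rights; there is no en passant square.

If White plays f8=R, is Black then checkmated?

After f8=R: black king on h8; in check: yes, from the white rook on f8.
Black has 2 legal replies: Kh7, Bxf8.
In check but a legal move exists → not checkmate.

no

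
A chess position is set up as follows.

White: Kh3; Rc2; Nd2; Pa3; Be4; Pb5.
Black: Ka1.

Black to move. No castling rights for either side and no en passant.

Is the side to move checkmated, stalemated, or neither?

Black to move; black king on a1.
In check: no.
King squares — b1: attacked by Nd2; a2: attacked by Rc2; b2: attacked by Rc2.
Legal moves for Black: none.
Not in check and no legal moves → stalemate.

stalemate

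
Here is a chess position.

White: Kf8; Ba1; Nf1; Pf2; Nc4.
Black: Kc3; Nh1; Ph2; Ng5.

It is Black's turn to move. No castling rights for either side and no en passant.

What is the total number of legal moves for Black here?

Black to move; king on c3.
In check: yes, from the white bishop on a1.
Legal moves: Kxc4, Kb4, Kd3, Kb3, Kc2.
Count: 5.

5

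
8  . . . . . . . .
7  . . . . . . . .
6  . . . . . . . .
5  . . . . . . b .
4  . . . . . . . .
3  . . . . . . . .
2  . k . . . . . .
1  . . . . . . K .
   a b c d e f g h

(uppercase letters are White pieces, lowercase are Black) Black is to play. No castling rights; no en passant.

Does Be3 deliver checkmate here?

no

After Be3: white king on g1; in check: yes, from the black bishop on e3.
White has 4 legal replies: Kh2, Kg2, Kh1, Kf1.
In check but a legal move exists → not checkmate.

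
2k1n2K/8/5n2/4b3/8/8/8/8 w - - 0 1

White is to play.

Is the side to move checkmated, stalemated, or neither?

White to move; white king on h8.
In check: no.
King squares — g7: attacked by Ne8; h7: attacked by Nf6; g8: attacked by Nf6.
Legal moves for White: none.
Not in check and no legal moves → stalemate.

stalemate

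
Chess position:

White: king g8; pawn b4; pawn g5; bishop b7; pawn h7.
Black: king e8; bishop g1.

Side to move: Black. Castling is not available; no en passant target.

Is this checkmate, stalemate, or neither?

Black to move; black king on e8.
In check: no.
Legal moves for Black: Kd8, Ke7, Kd7, Ba7, Bb6, Bc5, Bd4, Be3, Bh2, Bf2.
Black has 10 legal moves and is not in check → neither.

neither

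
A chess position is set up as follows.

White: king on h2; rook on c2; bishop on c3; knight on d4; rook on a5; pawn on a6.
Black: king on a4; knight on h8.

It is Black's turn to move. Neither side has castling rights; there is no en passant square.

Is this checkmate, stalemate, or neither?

Black to move; black king on a4.
In check: yes, from the white rook on a5.
King squares — a3: attacked by Ra5; b3: attacked by Nd4; b4: attacked by Bc3; a5: attacked by Bc3; b5: attacked by Nd4.
Legal moves for Black: none.
In check with no legal moves → checkmate.

checkmate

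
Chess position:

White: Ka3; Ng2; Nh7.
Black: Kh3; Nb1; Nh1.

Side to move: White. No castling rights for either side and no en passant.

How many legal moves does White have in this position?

White to move; king on a3.
In check: yes, from the black knight on b1.
Legal moves: Kb4, Ka4, Kb3, Kb2, Ka2.
Count: 5.

5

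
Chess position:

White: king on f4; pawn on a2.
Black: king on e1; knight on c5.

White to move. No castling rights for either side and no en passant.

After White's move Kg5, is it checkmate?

no

After Kg5: black king on e1; in check: no.
Black is not in check, so this cannot be checkmate.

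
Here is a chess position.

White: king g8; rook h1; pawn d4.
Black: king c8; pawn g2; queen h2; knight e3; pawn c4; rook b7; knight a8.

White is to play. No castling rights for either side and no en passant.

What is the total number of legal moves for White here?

10

White to move; king on g8.
In check: no.
Legal moves: Kf8, Rxh2, Rg1, Rf1, Re1, Rd1, Rc1, Rb1, Ra1, d5.
Count: 10.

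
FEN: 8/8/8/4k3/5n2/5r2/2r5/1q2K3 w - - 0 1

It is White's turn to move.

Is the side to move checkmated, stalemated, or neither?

White to move; white king on e1.
In check: yes, from the black queen on b1.
King squares — d1: attacked by Qb1; f1: attacked by Qb1; d2: attacked by Rc2; e2: attacked by Rc2; f2: attacked by Rc2.
Legal moves for White: none.
In check with no legal moves → checkmate.

checkmate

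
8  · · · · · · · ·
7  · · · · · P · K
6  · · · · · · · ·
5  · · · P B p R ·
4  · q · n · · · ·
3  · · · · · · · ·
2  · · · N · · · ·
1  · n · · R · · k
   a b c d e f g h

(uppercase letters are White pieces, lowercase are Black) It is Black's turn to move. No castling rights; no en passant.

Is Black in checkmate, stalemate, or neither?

Black to move; black king on h1.
In check: yes, from the white rook on e1.
King squares — g1: attacked by Re1; g2: attacked by Rg5; h2: attacked by Be5.
Legal moves for Black: none.
In check with no legal moves → checkmate.

checkmate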